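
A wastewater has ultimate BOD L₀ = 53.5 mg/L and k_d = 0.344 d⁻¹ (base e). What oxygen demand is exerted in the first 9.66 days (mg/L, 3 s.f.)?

y_t = L₀(1 − e^(−k_d t)) = 53.5 × (1 − e^(−0.344×9.66))
= 53.5 × (1 − 0.03604) = 53.5 × 0.9640 = 51.57 mg/L.

y ≈ 51.6 mg/L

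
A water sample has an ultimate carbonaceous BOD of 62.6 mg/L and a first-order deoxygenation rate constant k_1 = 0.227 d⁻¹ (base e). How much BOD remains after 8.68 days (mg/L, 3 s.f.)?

L ≈ 8.73 mg/L

L_t = L₀ e^(−k_1 t) = 62.6 × e^(−0.227×8.68) = 62.6 × 0.1394 = 8.727 mg/L.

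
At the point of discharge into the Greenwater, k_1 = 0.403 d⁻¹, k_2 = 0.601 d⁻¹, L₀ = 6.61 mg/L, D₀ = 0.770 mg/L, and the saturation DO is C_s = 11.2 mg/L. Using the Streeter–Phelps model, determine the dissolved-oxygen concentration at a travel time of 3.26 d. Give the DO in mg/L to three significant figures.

DO ≈ 9.37 mg/L

k_1 L₀/(k_2−k_1) = 0.403×6.61/(0.601−0.403) = 2.664/0.1980 = 13.45 mg/L.
e^(−k_1 t) = e^(−0.403×3.260) = 0.2688; e^(−k_2 t) = e^(−0.601×3.260) = 0.1410.
D = 13.45 × (0.2688 − 0.1410) + 0.770 × 0.1410 = 1.720 + 0.1085 = 1.828 mg/L.
DO = C_s − D = 11.2 − 1.828 = 9.372 mg/L.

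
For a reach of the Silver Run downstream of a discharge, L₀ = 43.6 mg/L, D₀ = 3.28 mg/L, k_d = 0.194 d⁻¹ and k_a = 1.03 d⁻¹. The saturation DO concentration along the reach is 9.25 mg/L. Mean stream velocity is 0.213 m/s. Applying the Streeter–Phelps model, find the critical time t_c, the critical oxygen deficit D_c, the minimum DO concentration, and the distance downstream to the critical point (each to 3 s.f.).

t_c ≈ 1.53 d; D_c ≈ 6.11 mg/L; min DO ≈ 3.14 mg/L; x_c ≈ 28.1 km

t_c = [1/(k_a−k_d)] ln[(k_a/k_d)(1 − D₀(k_a−k_d)/(k_d L₀))]
= [1/(1.03−0.194)] ln[(1.03/0.194)(1 − 3.28×0.8360/(0.194×43.6))]
= (1/0.8360) ln[5.309 × 0.6758] = 1.196 × ln(3.588) = 1.196 × 1.278 = 1.528 d.
D_c = (k_d/k_a) L₀ e^(−k_d t_c) = (0.194/1.03) × 43.6 × e^(−0.194×1.528) = 0.1883 × 43.6 × 0.7434 = 6.105 mg/L.
Minimum DO = C_s − D_c = 9.25 − 6.105 = 3.145 mg/L.
x_c = v t_c = 0.213 m/s × 1.528 d × 86400 s/d = 28120 m ≈ 28.1 km.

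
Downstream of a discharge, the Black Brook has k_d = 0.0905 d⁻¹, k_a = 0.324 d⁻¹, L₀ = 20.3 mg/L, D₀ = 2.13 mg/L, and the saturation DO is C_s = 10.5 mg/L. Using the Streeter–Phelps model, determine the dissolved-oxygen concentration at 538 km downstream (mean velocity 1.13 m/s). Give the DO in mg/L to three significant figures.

DO ≈ 6.68 mg/L

Travel time t = x/v = 538 km / (1.13 m/s) = 538000 m / 1.13 m/s = 476100 s = 5.510 d.
k_d L₀/(k_a−k_d) = 0.0905×20.3/(0.324−0.0905) = 1.837/0.2335 = 7.868 mg/L.
e^(−k_d t) = e^(−0.0905×5.510) = 0.6073; e^(−k_a t) = e^(−0.324×5.510) = 0.1677.
D = 7.868 × (0.6073 − 0.1677) + 2.13 × 0.1677 = 3.459 + 0.3573 = 3.816 mg/L.
DO = C_s − D = 10.5 − 3.816 = 6.684 mg/L.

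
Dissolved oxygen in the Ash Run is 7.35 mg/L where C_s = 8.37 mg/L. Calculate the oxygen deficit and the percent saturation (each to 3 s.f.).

D ≈ 1.02 mg/L; 87.8 % saturation

D = C_s − C = 8.37 − 7.35 = 1.02 mg/L.
% saturation = 7.35/8.37 × 100 = 87.8 %.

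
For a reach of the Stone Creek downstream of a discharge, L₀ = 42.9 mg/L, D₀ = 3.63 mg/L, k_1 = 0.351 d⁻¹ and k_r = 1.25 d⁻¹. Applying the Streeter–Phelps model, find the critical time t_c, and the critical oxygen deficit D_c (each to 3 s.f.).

At the critical point dD/dt = 0, so k_1 L₀ e^(−k_1 t) = k_r D. Substituting D(t) from the Streeter–Phelps equation and solving for t gives
t_c = ln[(k_r/k_1)(1 − D₀(k_r−k_1)/(k_1 L₀))] / (k_r−k_1).
Here k_r−k_1 = 0.8990 d⁻¹ and 1 − D₀(k_r−k_1)/(k_1 L₀) = 1 − 3.63×0.8990/(0.351×42.9) = 0.7833, so
t_c = ln(3.561 × 0.7833) / 0.8990 = 1.026 / 0.8990 = 1.141 d.
L(t_c) = L₀ e^(−k_1 t_c) = 42.9 × 0.6700 = 28.74 mg/L, and at the critical point k_r D_c = k_1 L, so D_c = (0.351/1.25) × 28.74 = 8.071 mg/L.

t_c ≈ 1.14 d; D_c ≈ 8.07 mg/L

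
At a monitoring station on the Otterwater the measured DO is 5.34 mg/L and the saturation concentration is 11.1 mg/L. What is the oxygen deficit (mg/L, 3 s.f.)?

D = C_s − C = 11.1 − 5.34 = 5.76 mg/L.

D ≈ 5.76 mg/L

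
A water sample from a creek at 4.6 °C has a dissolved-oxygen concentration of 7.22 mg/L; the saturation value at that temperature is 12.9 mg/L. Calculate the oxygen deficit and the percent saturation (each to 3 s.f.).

D = C_s − C = 12.9 − 7.22 = 5.68 mg/L.
% saturation = 7.22/12.9 × 100 = 56.0 %.

D ≈ 5.68 mg/L; 56.0 % saturation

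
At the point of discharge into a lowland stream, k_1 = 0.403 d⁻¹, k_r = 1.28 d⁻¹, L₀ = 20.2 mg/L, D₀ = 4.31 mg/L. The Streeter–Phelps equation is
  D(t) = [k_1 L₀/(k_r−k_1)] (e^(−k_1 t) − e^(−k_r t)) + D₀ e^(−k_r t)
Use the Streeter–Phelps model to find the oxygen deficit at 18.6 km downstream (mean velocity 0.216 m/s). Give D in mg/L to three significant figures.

D ≈ 4.82 mg/L

Travel time t = x/v = 18.6 km / (0.216 m/s) = 18600 m / 0.216 m/s = 86110 s = 0.9967 d.
k_1 L₀/(k_r−k_1) = 0.403×20.2/(1.28−0.403) = 8.141/0.8770 = 9.282 mg/L.
e^(−k_1 t) = e^(−0.403×0.9967) = 0.6692; e^(−k_r t) = e^(−1.28×0.9967) = 0.2792.
D = 9.282 × (0.6692 − 0.2792) + 4.31 × 0.2792 = 3.620 + 1.203 = 4.823 mg/L.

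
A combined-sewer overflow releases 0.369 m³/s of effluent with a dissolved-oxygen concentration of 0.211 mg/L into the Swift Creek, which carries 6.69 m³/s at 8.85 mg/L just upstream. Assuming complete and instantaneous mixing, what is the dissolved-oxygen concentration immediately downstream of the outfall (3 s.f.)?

8.40 mg/L

Flow-weighted mixing: C = (Q_r C_r + Q_w C_w)/(Q_r + Q_w)
= (6.69×8.85 + 0.369×0.211)/(6.69 + 0.369) = 59.28/7.059 = 8.398 mg/L.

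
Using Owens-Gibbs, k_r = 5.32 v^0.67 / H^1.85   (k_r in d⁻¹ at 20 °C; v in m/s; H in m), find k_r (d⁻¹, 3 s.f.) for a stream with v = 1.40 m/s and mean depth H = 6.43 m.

k_r = 5.32 × 1.40^0.67 / 6.43^1.85 = 5.32 × 1.253 / 31.27 = 0.2131 d⁻¹.

k_r ≈ 0.213 d⁻¹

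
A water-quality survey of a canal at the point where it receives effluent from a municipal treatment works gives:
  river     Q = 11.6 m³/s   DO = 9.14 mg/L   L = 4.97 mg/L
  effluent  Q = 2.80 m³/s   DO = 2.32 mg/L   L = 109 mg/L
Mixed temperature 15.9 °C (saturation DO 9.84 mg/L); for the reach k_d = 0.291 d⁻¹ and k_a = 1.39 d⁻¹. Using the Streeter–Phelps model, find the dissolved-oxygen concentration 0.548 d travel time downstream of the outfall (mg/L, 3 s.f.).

Mixed DO = (11.6×9.14 + 2.80×2.32)/(11.6+2.80) = 112.5/14.40 = 7.814 mg/L.
Mixed L₀ = (11.6×4.97 + 2.80×109)/(14.40) = 362.9/14.40 = 25.20 mg/L.
Initial deficit D₀ = C_s − DO₀ = 9.84 − 7.814 = 2.026 mg/L.
D(0.548) = [0.291×25.20/(1.39−0.291)](e^(−0.291×0.548) − e^(−1.39×0.548)) + 2.026 e^(−1.39×0.548)
= 6.672 × (0.8526 − 0.4669) + 2.026 × 0.4669 = 3.520 mg/L.
DO = 9.84 − 3.520 = 6.320 mg/L.

DO ≈ 6.32 mg/L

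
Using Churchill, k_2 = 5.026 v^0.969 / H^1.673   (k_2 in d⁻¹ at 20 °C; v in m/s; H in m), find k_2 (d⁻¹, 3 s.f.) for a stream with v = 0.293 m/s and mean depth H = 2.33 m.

k_2 ≈ 0.372 d⁻¹

k_2 = 5.026 × 0.293^0.969 / 2.33^1.673 = 5.026 × 0.3044 / 4.117 = 0.3716 d⁻¹.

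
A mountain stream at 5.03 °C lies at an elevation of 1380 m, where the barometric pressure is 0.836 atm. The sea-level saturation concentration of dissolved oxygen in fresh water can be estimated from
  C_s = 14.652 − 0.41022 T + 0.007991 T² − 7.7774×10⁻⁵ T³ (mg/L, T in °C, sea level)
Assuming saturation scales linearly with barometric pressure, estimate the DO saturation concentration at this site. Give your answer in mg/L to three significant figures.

C_s ≈ 10.7 mg/L

At sea level: C_s = 14.652 − 0.41022×5.03 + 0.007991×5.03² − 7.7774×10⁻⁵×5.03³ = 12.78 mg/L.
Pressure correction: C_s' = 12.78 × 0.836 = 10.68 mg/L.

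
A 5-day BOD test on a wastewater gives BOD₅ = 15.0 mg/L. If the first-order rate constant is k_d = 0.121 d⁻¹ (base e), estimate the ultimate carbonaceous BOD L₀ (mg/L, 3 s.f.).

BOD₅ = L₀(1 − e^(−5k_d)) ⇒ L₀ = BOD₅ / (1 − e^(−5×0.121))
= 15.0 / (1 − 0.5461) = 15.0 / 0.4539 = 33.05 mg/L.

L₀ ≈ 33.0 mg/L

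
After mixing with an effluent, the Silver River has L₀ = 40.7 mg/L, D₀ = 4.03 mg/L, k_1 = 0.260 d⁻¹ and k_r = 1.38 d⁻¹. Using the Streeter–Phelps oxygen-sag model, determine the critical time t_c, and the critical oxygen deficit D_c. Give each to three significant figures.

With k_r/k_1 = 5.308 and 1 − D₀(k_r−k_1)/(k_1 L₀) = 0.5735,
t_c = ln(5.308 × 0.5735) / (1.38 − 0.260) = ln(3.044) / 1.120 = 1.113/1.120 = 0.9938 d.
L(t_c) = L₀ e^(−k_1 t_c) = 40.7 × 0.7723 = 31.43 mg/L, and at the critical point k_r D_c = k_1 L, so D_c = (0.260/1.38) × 31.43 = 5.922 mg/L.

t_c ≈ 0.994 d; D_c ≈ 5.92 mg/L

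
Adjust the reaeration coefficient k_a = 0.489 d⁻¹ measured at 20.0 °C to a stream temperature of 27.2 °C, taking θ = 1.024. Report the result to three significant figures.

k_a(T₂) = k_a(T₁) · θ^(T₂−T₁) = 0.489 × 1.024^(27.2−20.0)
= 0.489 × 1.024^7.20 = 0.489 × 1.186 = 0.5801 d⁻¹.

k_a ≈ 0.580 d⁻¹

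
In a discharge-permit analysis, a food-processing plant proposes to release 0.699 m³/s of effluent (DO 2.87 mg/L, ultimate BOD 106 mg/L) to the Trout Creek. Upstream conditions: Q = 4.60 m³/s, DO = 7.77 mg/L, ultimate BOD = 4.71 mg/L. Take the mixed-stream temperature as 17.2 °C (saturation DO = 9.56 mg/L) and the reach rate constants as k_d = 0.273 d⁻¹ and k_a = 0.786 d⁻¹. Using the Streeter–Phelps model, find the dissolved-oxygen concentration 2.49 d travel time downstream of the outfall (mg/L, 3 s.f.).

Mixed DO = (4.60×7.77 + 0.699×2.87)/(4.60+0.699) = 37.75/5.299 = 7.124 mg/L.
Mixed L₀ = (4.60×4.71 + 0.699×106)/(5.299) = 95.76/5.299 = 18.07 mg/L.
Initial deficit D₀ = C_s − DO₀ = 9.56 − 7.124 = 2.436 mg/L.
D(2.49) = [0.273×18.07/(0.786−0.273)](e^(−0.273×2.49) − e^(−0.786×2.49)) + 2.436 e^(−0.786×2.49)
= 9.617 × (0.5067 − 0.1413) + 2.436 × 0.1413 = 3.859 mg/L.
DO = 9.56 − 3.859 = 5.701 mg/L.

DO ≈ 5.70 mg/L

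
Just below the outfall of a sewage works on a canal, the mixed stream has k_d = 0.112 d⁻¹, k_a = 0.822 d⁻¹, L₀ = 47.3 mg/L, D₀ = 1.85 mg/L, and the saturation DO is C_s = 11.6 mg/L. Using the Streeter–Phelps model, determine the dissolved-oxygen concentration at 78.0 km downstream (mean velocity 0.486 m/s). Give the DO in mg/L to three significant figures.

DO ≈ 6.76 mg/L

Travel time t = x/v = 78.0 km / (0.486 m/s) = 78000 m / 0.486 m/s = 160500 s = 1.858 d.
k_d L₀/(k_a−k_d) = 0.112×47.3/(0.822−0.112) = 5.298/0.7100 = 7.461 mg/L.
e^(−k_d t) = e^(−0.112×1.858) = 0.8122; e^(−k_a t) = e^(−0.822×1.858) = 0.2172.
D = 7.461 × (0.8122 − 0.2172) + 1.85 × 0.2172 = 4.439 + 0.4018 = 4.841 mg/L.
DO = C_s − D = 11.6 − 4.841 = 6.759 mg/L.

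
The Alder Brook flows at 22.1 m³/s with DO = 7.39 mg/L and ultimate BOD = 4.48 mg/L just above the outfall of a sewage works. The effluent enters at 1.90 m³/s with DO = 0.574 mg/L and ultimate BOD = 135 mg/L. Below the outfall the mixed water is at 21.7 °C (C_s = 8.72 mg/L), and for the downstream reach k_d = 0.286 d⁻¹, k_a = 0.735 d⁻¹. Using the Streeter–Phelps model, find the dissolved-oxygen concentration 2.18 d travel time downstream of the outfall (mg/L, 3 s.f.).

DO ≈ 5.19 mg/L

Mixed DO = (22.1×7.39 + 1.90×0.574)/(22.1+1.90) = 164.4/24.00 = 6.850 mg/L.
Mixed L₀ = (22.1×4.48 + 1.90×135)/(24.00) = 355.5/24.00 = 14.81 mg/L.
Initial deficit D₀ = C_s − DO₀ = 8.72 − 6.850 = 1.870 mg/L.
D(2.18) = [0.286×14.81/(0.735−0.286)](e^(−0.286×2.18) − e^(−0.735×2.18)) + 1.870 e^(−0.735×2.18)
= 9.435 × (0.5361 − 0.2014) + 1.870 × 0.2014 = 3.534 mg/L.
DO = 8.72 − 3.534 = 5.186 mg/L.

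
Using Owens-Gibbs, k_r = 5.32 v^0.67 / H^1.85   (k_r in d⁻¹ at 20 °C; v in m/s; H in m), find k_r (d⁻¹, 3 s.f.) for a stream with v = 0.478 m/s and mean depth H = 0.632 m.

k_r = 5.32 × 0.478^0.67 / 0.632^1.85 = 5.32 × 0.6098 / 0.4279 = 7.582 d⁻¹.

k_r ≈ 7.58 d⁻¹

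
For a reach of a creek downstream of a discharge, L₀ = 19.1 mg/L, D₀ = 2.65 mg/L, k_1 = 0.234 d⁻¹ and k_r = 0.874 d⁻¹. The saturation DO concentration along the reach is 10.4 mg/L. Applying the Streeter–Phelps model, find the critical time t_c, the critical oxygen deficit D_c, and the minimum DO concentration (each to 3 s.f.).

t_c ≈ 1.31 d; D_c ≈ 3.76 mg/L; min DO ≈ 6.64 mg/L

At the critical point dD/dt = 0, so k_1 L₀ e^(−k_1 t) = k_r D. Substituting D(t) from the Streeter–Phelps equation and solving for t gives
t_c = ln[(k_r/k_1)(1 − D₀(k_r−k_1)/(k_1 L₀))] / (k_r−k_1).
Here k_r−k_1 = 0.6400 d⁻¹ and 1 − D₀(k_r−k_1)/(k_1 L₀) = 1 − 2.65×0.6400/(0.234×19.1) = 0.6205, so
t_c = ln(3.735 × 0.6205) / 0.6400 = 0.8406 / 0.6400 = 1.313 d.
D_c = (k_1/k_r) L₀ e^(−k_1 t_c) = (0.234/0.874) × 19.1 × e^(−0.234×1.313) = 0.2677 × 19.1 × 0.7354 = 3.761 mg/L.
Minimum DO = C_s − D_c = 10.4 − 3.761 = 6.639 mg/L.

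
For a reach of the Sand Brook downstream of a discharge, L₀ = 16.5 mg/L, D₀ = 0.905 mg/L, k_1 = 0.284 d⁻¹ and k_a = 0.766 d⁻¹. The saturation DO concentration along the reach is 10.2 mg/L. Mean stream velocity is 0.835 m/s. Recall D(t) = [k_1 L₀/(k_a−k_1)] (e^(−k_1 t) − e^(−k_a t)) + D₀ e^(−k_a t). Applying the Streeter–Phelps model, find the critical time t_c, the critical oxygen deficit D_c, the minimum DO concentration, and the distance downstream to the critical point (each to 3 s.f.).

With k_a/k_1 = 2.697 and 1 − D₀(k_a−k_1)/(k_1 L₀) = 0.9069,
t_c = ln(2.697 × 0.9069) / (0.766 − 0.284) = ln(2.446) / 0.4820 = 0.8945/0.4820 = 1.856 d.
L(t_c) = L₀ e^(−k_1 t_c) = 16.5 × 0.5903 = 9.741 mg/L, and at the critical point k_a D_c = k_1 L, so D_c = (0.284/0.766) × 9.741 = 3.611 mg/L.
Minimum DO = C_s − D_c = 10.2 − 3.611 = 6.589 mg/L.
x_c = v t_c = 0.835 m/s × 1.856 d × 86400 s/d = 133900 m ≈ 134 km.

t_c ≈ 1.86 d; D_c ≈ 3.61 mg/L; min DO ≈ 6.59 mg/L; x_c ≈ 134 km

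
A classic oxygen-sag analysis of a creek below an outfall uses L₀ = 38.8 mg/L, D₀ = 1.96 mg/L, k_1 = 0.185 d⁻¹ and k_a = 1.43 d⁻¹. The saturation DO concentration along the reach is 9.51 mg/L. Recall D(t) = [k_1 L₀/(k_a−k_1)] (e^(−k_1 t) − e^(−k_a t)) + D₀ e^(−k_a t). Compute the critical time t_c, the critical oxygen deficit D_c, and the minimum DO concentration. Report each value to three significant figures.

With k_a/k_1 = 7.730 and 1 − D₀(k_a−k_1)/(k_1 L₀) = 0.6600,
t_c = ln(7.730 × 0.6600) / (1.43 − 0.185) = ln(5.102) / 1.245 = 1.630/1.245 = 1.309 d.
L(t_c) = L₀ e^(−k_1 t_c) = 38.8 × 0.7849 = 30.46 mg/L, and at the critical point k_a D_c = k_1 L, so D_c = (0.185/1.43) × 30.46 = 3.940 mg/L.
Minimum DO = C_s − D_c = 9.51 − 3.940 = 5.570 mg/L.

t_c ≈ 1.31 d; D_c ≈ 3.94 mg/L; min DO ≈ 5.57 mg/L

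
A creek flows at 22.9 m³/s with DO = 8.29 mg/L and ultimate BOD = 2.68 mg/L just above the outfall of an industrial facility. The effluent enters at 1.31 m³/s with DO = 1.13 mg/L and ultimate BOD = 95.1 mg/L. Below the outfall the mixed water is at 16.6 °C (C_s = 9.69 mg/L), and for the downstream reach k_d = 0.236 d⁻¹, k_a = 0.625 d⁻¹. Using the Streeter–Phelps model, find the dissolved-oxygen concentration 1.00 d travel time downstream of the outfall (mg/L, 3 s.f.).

DO ≈ 7.55 mg/L

Mixed DO = (22.9×8.29 + 1.31×1.13)/(22.9+1.31) = 191.3/24.21 = 7.903 mg/L.
Mixed L₀ = (22.9×2.68 + 1.31×95.1)/(24.21) = 186.0/24.21 = 7.681 mg/L.
Initial deficit D₀ = C_s − DO₀ = 9.69 − 7.903 = 1.787 mg/L.
D(1.00) = [0.236×7.681/(0.625−0.236)](e^(−0.236×1.00) − e^(−0.625×1.00)) + 1.787 e^(−0.625×1.00)
= 4.660 × (0.7898 − 0.5353) + 1.787 × 0.5353 = 2.143 mg/L.
DO = 9.69 − 2.143 = 7.547 mg/L.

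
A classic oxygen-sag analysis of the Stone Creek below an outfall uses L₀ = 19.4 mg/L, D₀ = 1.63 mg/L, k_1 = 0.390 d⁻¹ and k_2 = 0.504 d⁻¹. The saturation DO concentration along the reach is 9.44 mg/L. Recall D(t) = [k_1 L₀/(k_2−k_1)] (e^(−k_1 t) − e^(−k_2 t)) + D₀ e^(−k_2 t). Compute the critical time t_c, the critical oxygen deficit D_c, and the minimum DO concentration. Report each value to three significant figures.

At the critical point dD/dt = 0, so k_1 L₀ e^(−k_1 t) = k_2 D. Substituting D(t) from the Streeter–Phelps equation and solving for t gives
t_c = ln[(k_2/k_1)(1 − D₀(k_2−k_1)/(k_1 L₀))] / (k_2−k_1).
Here k_2−k_1 = 0.1140 d⁻¹ and 1 − D₀(k_2−k_1)/(k_1 L₀) = 1 − 1.63×0.1140/(0.390×19.4) = 0.9754, so
t_c = ln(1.292 × 0.9754) / 0.1140 = 0.2316 / 0.1140 = 2.031 d.
D_c = (k_1/k_2) L₀ e^(−k_1 t_c) = (0.390/0.504) × 19.4 × e^(−0.390×2.031) = 0.7738 × 19.4 × 0.4529 = 6.798 mg/L.
Minimum DO = C_s − D_c = 9.44 − 6.798 = 2.642 mg/L.

t_c ≈ 2.03 d; D_c ≈ 6.80 mg/L; min DO ≈ 2.64 mg/L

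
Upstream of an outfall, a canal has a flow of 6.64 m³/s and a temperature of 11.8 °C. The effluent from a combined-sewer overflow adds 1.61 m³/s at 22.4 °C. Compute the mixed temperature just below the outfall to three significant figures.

Flow-weighted mixing: C = (Q_r C_r + Q_w C_w)/(Q_r + Q_w)
= (6.64×11.8 + 1.61×22.4)/(6.64 + 1.61) = 114.4/8.250 = 13.87 °C.

13.9 °C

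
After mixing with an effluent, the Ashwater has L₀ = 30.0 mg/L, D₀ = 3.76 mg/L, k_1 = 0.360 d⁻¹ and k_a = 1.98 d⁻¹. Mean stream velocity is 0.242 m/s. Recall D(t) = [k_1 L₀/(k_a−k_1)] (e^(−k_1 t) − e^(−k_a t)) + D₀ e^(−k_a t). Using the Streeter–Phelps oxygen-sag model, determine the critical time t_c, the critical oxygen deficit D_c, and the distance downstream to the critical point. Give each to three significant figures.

With k_a/k_1 = 5.500 and 1 − D₀(k_a−k_1)/(k_1 L₀) = 0.4360,
t_c = ln(5.500 × 0.4360) / (1.98 − 0.360) = ln(2.398) / 1.620 = 0.8746/1.620 = 0.5399 d.
D_c = (k_1/k_a) L₀ e^(−k_1 t_c) = (0.360/1.98) × 30.0 × e^(−0.360×0.5399) = 0.1818 × 30.0 × 0.8234 = 4.491 mg/L.
x_c = v t_c = 0.242 m/s × 0.5399 d × 86400 s/d = 11290 m ≈ 11.3 km.

t_c ≈ 0.540 d; D_c ≈ 4.49 mg/L; x_c ≈ 11.3 km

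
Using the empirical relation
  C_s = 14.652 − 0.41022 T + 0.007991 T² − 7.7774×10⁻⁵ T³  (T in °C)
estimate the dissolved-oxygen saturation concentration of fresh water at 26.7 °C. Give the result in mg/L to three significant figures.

C_s = 14.652 − 0.41022×26.7 + 0.007991×26.7² − 7.7774×10⁻⁵×26.7³ = 7.915 mg/L.

C_s ≈ 7.92 mg/L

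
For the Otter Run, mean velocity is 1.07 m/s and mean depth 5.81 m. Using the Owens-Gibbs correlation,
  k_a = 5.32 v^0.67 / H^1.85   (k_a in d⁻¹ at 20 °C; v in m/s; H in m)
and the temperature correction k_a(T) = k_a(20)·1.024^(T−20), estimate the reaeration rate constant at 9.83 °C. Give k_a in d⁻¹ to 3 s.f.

k_a ≈ 0.169 d⁻¹

k_a(20) = 5.32 × 1.07^0.67 / 5.81^1.85 = 5.32 × 1.046 / 25.93 = 0.2147 d⁻¹.
k_a(9.83) = 0.2147 × 1.024^(9.83−20) = 0.2147 × 0.7857 = 0.1687 d⁻¹.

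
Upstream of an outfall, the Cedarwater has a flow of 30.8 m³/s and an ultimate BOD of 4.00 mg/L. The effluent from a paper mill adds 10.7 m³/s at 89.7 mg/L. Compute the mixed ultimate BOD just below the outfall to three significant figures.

26.1 mg/L

Flow-weighted mixing: C = (Q_r C_r + Q_w C_w)/(Q_r + Q_w)
= (30.8×4.00 + 10.7×89.7)/(30.8 + 10.7) = 1083/41.50 = 26.10 mg/L.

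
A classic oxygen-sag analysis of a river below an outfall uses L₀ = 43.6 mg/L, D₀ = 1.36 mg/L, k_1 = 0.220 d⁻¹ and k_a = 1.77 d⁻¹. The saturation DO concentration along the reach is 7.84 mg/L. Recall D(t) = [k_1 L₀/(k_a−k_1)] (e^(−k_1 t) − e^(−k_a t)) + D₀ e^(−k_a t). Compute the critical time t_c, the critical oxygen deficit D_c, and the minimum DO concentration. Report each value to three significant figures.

t_c ≈ 1.19 d; D_c ≈ 4.18 mg/L; min DO ≈ 3.66 mg/L

t_c = [1/(k_a−k_1)] ln[(k_a/k_1)(1 − D₀(k_a−k_1)/(k_1 L₀))]
= [1/(1.77−0.220)] ln[(1.77/0.220)(1 − 1.36×1.550/(0.220×43.6))]
= (1/1.550) ln[8.045 × 0.7802] = 0.6452 × ln(6.277) = 0.6452 × 1.837 = 1.185 d.
D_c = (k_1/k_a) L₀ e^(−k_1 t_c) = (0.220/1.77) × 43.6 × e^(−0.220×1.185) = 0.1243 × 43.6 × 0.7705 = 4.175 mg/L.
Minimum DO = C_s − D_c = 7.84 − 4.175 = 3.665 mg/L.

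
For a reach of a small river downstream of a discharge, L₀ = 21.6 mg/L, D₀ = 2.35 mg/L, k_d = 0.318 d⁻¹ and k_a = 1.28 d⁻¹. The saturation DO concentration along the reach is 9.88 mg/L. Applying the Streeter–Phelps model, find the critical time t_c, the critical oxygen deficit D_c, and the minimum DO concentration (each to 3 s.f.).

With k_a/k_d = 4.025 and 1 − D₀(k_a−k_d)/(k_d L₀) = 0.6709,
t_c = ln(4.025 × 0.6709) / (1.28 − 0.318) = ln(2.700) / 0.9620 = 0.9934/0.9620 = 1.033 d.
L(t_c) = L₀ e^(−k_d t_c) = 21.6 × 0.7201 = 15.55 mg/L, and at the critical point k_a D_c = k_d L, so D_c = (0.318/1.28) × 15.55 = 3.864 mg/L.
Minimum DO = C_s − D_c = 9.88 − 3.864 = 6.016 mg/L.

t_c ≈ 1.03 d; D_c ≈ 3.86 mg/L; min DO ≈ 6.02 mg/L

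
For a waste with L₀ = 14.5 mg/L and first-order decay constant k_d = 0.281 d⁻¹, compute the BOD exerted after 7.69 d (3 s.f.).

y_t = L₀(1 − e^(−k_d t)) = 14.5 × (1 − e^(−0.281×7.69))
= 14.5 × (1 − 0.1152) = 14.5 × 0.8848 = 12.83 mg/L.

y ≈ 12.8 mg/L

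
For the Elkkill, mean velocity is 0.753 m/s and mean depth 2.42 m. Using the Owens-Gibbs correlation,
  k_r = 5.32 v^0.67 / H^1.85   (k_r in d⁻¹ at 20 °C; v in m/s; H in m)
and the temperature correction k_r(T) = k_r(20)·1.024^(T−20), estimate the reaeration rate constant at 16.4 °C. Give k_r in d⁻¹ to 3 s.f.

k_r(20) = 5.32 × 0.753^0.67 / 2.42^1.85 = 5.32 × 0.8269 / 5.129 = 0.8576 d⁻¹.
k_r(16.4) = 0.8576 × 1.024^(16.4−20) = 0.8576 × 0.9182 = 0.7875 d⁻¹.

k_r ≈ 0.787 d⁻¹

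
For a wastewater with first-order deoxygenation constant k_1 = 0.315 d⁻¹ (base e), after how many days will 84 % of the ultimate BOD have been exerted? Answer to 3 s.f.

t ≈ 5.82 d

y/L₀ = 1 − e^(−k_1 t) = 0.84 ⇒ e^(−k_1 t) = 0.160
t = −ln(0.160) / 0.315 = 1.833 / 0.315 = 5.818 d.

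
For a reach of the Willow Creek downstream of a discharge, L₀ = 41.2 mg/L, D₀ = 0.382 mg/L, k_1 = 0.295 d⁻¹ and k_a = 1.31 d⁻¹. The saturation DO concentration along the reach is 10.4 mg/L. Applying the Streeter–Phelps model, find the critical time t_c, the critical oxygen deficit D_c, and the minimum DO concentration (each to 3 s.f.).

t_c = [1/(k_a−k_1)] ln[(k_a/k_1)(1 − D₀(k_a−k_1)/(k_1 L₀))]
= [1/(1.31−0.295)] ln[(1.31/0.295)(1 − 0.382×1.015/(0.295×41.2))]
= (1/1.015) ln[4.441 × 0.9681] = 0.9852 × ln(4.299) = 0.9852 × 1.458 = 1.437 d.
L(t_c) = L₀ e^(−k_1 t_c) = 41.2 × 0.6545 = 26.97 mg/L, and at the critical point k_a D_c = k_1 L, so D_c = (0.295/1.31) × 26.97 = 6.072 mg/L.
Minimum DO = C_s − D_c = 10.4 − 6.072 = 4.328 mg/L.

t_c ≈ 1.44 d; D_c ≈ 6.07 mg/L; min DO ≈ 4.33 mg/L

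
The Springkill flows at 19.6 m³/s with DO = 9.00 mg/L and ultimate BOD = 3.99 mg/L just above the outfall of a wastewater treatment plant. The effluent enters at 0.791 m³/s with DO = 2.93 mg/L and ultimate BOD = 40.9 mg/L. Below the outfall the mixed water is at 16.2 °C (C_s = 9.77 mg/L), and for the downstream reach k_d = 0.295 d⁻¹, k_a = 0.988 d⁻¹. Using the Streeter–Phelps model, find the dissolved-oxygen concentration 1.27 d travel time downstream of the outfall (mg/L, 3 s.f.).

Mixed DO = (19.6×9.00 + 0.791×2.93)/(19.6+0.791) = 178.7/20.39 = 8.765 mg/L.
Mixed L₀ = (19.6×3.99 + 0.791×40.9)/(20.39) = 110.6/20.39 = 5.422 mg/L.
Initial deficit D₀ = C_s − DO₀ = 9.77 − 8.765 = 1.005 mg/L.
D(1.27) = [0.295×5.422/(0.988−0.295)](e^(−0.295×1.27) − e^(−0.988×1.27)) + 1.005 e^(−0.988×1.27)
= 2.308 × (0.6875 − 0.2851) + 1.005 × 0.2851 = 1.215 mg/L.
DO = 9.77 − 1.215 = 8.555 mg/L.

DO ≈ 8.55 mg/L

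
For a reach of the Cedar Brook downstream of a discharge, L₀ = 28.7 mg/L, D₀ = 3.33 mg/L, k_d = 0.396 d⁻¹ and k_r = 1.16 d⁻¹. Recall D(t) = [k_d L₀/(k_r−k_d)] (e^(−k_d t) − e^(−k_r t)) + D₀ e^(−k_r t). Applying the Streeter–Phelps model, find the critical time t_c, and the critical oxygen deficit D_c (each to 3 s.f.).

t_c ≈ 1.08 d; D_c ≈ 6.40 mg/L

At the critical point dD/dt = 0, so k_d L₀ e^(−k_d t) = k_r D. Substituting D(t) from the Streeter–Phelps equation and solving for t gives
t_c = ln[(k_r/k_d)(1 − D₀(k_r−k_d)/(k_d L₀))] / (k_r−k_d).
Here k_r−k_d = 0.7640 d⁻¹ and 1 − D₀(k_r−k_d)/(k_d L₀) = 1 − 3.33×0.7640/(0.396×28.7) = 0.7761, so
t_c = ln(2.929 × 0.7761) / 0.7640 = 0.8213 / 0.7640 = 1.075 d.
L(t_c) = L₀ e^(−k_d t_c) = 28.7 × 0.6533 = 18.75 mg/L, and at the critical point k_r D_c = k_d L, so D_c = (0.396/1.16) × 18.75 = 6.401 mg/L.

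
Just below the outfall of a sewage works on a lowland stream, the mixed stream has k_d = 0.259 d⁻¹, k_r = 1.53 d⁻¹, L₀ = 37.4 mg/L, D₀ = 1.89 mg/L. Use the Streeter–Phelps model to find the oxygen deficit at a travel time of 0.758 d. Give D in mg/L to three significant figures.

D ≈ 4.47 mg/L

k_d L₀/(k_r−k_d) = 0.259×37.4/(1.53−0.259) = 9.687/1.271 = 7.621 mg/L.
e^(−k_d t) = e^(−0.259×0.7580) = 0.8217; e^(−k_r t) = e^(−1.53×0.7580) = 0.3136.
D = 7.621 × (0.8217 − 0.3136) + 1.89 × 0.3136 = 3.873 + 0.5926 = 4.466 mg/L.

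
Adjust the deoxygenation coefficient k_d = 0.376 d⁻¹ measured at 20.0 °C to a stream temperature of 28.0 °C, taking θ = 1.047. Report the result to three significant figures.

k_d ≈ 0.543 d⁻¹

k_d(T₂) = k_d(T₁) · θ^(T₂−T₁) = 0.376 × 1.047^(28.0−20.0)
= 0.376 × 1.047^8.00 = 0.376 × 1.444 = 0.5430 d⁻¹.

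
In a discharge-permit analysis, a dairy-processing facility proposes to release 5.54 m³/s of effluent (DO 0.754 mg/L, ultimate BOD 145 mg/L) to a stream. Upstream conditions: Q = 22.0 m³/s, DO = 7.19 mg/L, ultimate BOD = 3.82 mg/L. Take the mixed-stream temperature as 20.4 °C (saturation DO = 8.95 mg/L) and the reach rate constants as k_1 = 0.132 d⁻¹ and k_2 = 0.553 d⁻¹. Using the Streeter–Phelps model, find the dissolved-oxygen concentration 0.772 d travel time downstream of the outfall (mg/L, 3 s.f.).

DO ≈ 4.43 mg/L

Mixed DO = (22.0×7.19 + 5.54×0.754)/(22.0+5.54) = 162.4/27.54 = 5.895 mg/L.
Mixed L₀ = (22.0×3.82 + 5.54×145)/(27.54) = 887.3/27.54 = 32.22 mg/L.
Initial deficit D₀ = C_s − DO₀ = 8.95 − 5.895 = 3.055 mg/L.
D(0.772) = [0.132×32.22/(0.553−0.132)](e^(−0.132×0.772) − e^(−0.553×0.772)) + 3.055 e^(−0.553×0.772)
= 10.10 × (0.9031 − 0.6525) + 3.055 × 0.6525 = 4.525 mg/L.
DO = 8.95 − 4.525 = 4.425 mg/L.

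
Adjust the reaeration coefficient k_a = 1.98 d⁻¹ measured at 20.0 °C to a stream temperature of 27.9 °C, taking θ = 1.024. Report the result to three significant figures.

k_a ≈ 2.39 d⁻¹

k_a(T₂) = k_a(T₁) · θ^(T₂−T₁) = 1.98 × 1.024^(27.9−20.0)
= 1.98 × 1.024^7.90 = 1.98 × 1.206 = 2.388 d⁻¹.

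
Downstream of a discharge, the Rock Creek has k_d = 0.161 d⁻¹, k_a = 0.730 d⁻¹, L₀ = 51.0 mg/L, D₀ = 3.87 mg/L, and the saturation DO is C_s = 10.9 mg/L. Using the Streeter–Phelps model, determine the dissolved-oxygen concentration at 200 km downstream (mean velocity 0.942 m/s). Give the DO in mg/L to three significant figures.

Travel time t = x/v = 200 km / (0.942 m/s) = 200000 m / 0.942 m/s = 212300 s = 2.457 d.
k_d L₀/(k_a−k_d) = 0.161×51.0/(0.730−0.161) = 8.211/0.5690 = 14.43 mg/L.
e^(−k_d t) = e^(−0.161×2.457) = 0.6733; e^(−k_a t) = e^(−0.730×2.457) = 0.1663.
D = 14.43 × (0.6733 − 0.1663) + 3.87 × 0.1663 = 7.315 + 0.6436 = 7.959 mg/L.
DO = C_s − D = 10.9 − 7.959 = 2.941 mg/L.

DO ≈ 2.94 mg/L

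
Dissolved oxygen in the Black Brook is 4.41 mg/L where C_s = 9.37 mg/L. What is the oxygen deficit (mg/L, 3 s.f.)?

D = C_s − C = 9.37 − 4.41 = 4.96 mg/L.

D ≈ 4.96 mg/L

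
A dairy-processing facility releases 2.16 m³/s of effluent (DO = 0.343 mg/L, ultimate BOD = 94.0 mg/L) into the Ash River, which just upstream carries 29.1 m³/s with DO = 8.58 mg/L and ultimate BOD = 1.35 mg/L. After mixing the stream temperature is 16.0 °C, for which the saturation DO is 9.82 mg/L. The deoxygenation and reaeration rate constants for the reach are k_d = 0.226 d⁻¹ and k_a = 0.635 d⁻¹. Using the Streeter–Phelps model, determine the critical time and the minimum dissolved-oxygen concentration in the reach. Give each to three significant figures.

t_c ≈ 1.18 d; minimum DO ≈ 7.71 mg/L

Mixed DO = (29.1×8.58 + 2.16×0.343)/(29.1+2.16) = 250.4/31.26 = 8.011 mg/L.
Mixed L₀ = (29.1×1.35 + 2.16×94.0)/(31.26) = 242.3/31.26 = 7.752 mg/L.
Initial deficit D₀ = C_s − DO₀ = 9.82 − 8.011 = 1.809 mg/L.
t_c = (1/0.4090) ln[(0.635/0.226)(1 − 1.809×0.4090/(0.226×7.752))] = 2.445 × ln(1.623) = 1.184 d.
D_c = (0.226/0.635) × 7.752 × e^(−0.226×1.184) = 0.3559 × 7.752 × 0.7652 = 2.111 mg/L.
Minimum DO = 9.82 − 2.111 = 7.709 mg/L.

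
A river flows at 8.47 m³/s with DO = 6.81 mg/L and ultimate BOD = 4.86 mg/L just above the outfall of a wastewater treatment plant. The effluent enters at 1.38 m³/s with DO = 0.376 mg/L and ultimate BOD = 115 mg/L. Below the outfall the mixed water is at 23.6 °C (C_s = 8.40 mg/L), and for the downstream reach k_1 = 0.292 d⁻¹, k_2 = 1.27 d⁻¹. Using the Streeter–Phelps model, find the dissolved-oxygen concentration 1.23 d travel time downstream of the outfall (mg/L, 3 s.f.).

DO ≈ 4.92 mg/L

Mixed DO = (8.47×6.81 + 1.38×0.376)/(8.47+1.38) = 58.20/9.850 = 5.909 mg/L.
Mixed L₀ = (8.47×4.86 + 1.38×115)/(9.850) = 199.9/9.850 = 20.29 mg/L.
Initial deficit D₀ = C_s − DO₀ = 8.40 − 5.909 = 2.491 mg/L.
D(1.23) = [0.292×20.29/(1.27−0.292)](e^(−0.292×1.23) − e^(−1.27×1.23)) + 2.491 e^(−1.27×1.23)
= 6.058 × (0.6983 − 0.2097) + 2.491 × 0.2097 = 3.482 mg/L.
DO = 8.40 − 3.482 = 4.918 mg/L.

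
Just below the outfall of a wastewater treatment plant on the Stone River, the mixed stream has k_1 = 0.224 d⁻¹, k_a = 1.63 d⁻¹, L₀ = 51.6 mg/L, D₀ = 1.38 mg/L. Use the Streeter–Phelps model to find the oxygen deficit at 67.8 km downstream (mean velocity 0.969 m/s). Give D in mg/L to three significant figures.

D ≈ 5.03 mg/L

Travel time t = x/v = 67.8 km / (0.969 m/s) = 67800 m / 0.969 m/s = 69970 s = 0.8098 d.
k_1 L₀/(k_a−k_1) = 0.224×51.6/(1.63−0.224) = 11.56/1.406 = 8.221 mg/L.
e^(−k_1 t) = e^(−0.224×0.8098) = 0.8341; e^(−k_a t) = e^(−1.63×0.8098) = 0.2671.
D = 8.221 × (0.8341 − 0.2671) + 1.38 × 0.2671 = 4.661 + 0.3686 = 5.030 mg/L.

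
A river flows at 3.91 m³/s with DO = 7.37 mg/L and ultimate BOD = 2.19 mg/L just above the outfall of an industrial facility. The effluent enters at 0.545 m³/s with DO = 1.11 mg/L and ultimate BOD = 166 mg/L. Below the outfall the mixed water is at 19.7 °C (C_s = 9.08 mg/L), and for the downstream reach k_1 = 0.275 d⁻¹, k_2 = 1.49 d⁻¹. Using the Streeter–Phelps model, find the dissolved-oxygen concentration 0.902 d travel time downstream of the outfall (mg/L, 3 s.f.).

Mixed DO = (3.91×7.37 + 0.545×1.11)/(3.91+0.545) = 29.42/4.455 = 6.604 mg/L.
Mixed L₀ = (3.91×2.19 + 0.545×166)/(4.455) = 99.03/4.455 = 22.23 mg/L.
Initial deficit D₀ = C_s − DO₀ = 9.08 − 6.604 = 2.476 mg/L.
D(0.902) = [0.275×22.23/(1.49−0.275)](e^(−0.275×0.902) − e^(−1.49×0.902)) + 2.476 e^(−1.49×0.902)
= 5.031 × (0.7803 − 0.2608) + 2.476 × 0.2608 = 3.260 mg/L.
DO = 9.08 − 3.260 = 5.820 mg/L.

DO ≈ 5.82 mg/L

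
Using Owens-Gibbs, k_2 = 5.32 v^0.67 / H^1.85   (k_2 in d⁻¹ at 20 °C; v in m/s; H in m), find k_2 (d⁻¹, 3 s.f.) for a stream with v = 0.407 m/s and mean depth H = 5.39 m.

k_2 = 5.32 × 0.407^0.67 / 5.39^1.85 = 5.32 × 0.5476 / 22.57 = 0.1291 d⁻¹.

k_2 ≈ 0.129 d⁻¹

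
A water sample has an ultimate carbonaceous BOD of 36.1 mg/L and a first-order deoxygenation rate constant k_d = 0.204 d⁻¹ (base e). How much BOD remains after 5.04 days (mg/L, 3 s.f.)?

L_t = L₀ e^(−k_d t) = 36.1 × e^(−0.204×5.04) = 36.1 × 0.3577 = 12.91 mg/L.

L ≈ 12.9 mg/L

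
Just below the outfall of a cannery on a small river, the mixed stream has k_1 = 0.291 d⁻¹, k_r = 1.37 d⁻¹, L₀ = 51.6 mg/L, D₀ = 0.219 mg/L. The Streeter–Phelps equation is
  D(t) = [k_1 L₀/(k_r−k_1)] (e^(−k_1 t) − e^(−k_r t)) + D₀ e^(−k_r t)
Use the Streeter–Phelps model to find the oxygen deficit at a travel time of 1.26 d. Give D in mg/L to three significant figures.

D ≈ 7.21 mg/L

k_1 L₀/(k_r−k_1) = 0.291×51.6/(1.37−0.291) = 15.02/1.079 = 13.92 mg/L.
e^(−k_1 t) = e^(−0.291×1.260) = 0.6930; e^(−k_r t) = e^(−1.37×1.260) = 0.1780.
D = 13.92 × (0.6930 − 0.1780) + 0.219 × 0.1780 = 7.168 + 0.03897 = 7.207 mg/L.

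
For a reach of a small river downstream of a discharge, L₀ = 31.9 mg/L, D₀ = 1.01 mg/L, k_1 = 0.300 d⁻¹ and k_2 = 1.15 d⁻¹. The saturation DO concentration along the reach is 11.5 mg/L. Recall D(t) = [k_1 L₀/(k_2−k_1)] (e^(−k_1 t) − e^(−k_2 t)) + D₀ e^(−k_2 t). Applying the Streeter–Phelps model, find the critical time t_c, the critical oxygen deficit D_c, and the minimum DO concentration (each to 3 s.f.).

t_c ≈ 1.47 d; D_c ≈ 5.35 mg/L; min DO ≈ 6.15 mg/L

At the critical point dD/dt = 0, so k_1 L₀ e^(−k_1 t) = k_2 D. Substituting D(t) from the Streeter–Phelps equation and solving for t gives
t_c = ln[(k_2/k_1)(1 − D₀(k_2−k_1)/(k_1 L₀))] / (k_2−k_1).
Here k_2−k_1 = 0.8500 d⁻¹ and 1 − D₀(k_2−k_1)/(k_1 L₀) = 1 − 1.01×0.8500/(0.300×31.9) = 0.9103, so
t_c = ln(3.833 × 0.9103) / 0.8500 = 1.250 / 0.8500 = 1.470 d.
D_c = (k_1/k_2) L₀ e^(−k_1 t_c) = (0.300/1.15) × 31.9 × e^(−0.300×1.470) = 0.2609 × 31.9 × 0.6433 = 5.354 mg/L.
Minimum DO = C_s − D_c = 11.5 − 5.354 = 6.146 mg/L.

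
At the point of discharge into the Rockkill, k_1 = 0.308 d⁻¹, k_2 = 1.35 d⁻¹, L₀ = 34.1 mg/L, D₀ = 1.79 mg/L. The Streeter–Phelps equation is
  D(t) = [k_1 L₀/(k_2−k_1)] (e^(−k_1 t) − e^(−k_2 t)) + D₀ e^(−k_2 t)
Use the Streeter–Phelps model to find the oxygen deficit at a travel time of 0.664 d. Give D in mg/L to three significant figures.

k_1 L₀/(k_2−k_1) = 0.308×34.1/(1.35−0.308) = 10.50/1.042 = 10.08 mg/L.
e^(−k_1 t) = e^(−0.308×0.6640) = 0.8150; e^(−k_2 t) = e^(−1.35×0.6640) = 0.4080.
D = 10.08 × (0.8150 − 0.4080) + 1.79 × 0.4080 = 4.102 + 0.7304 = 4.833 mg/L.

D ≈ 4.83 mg/L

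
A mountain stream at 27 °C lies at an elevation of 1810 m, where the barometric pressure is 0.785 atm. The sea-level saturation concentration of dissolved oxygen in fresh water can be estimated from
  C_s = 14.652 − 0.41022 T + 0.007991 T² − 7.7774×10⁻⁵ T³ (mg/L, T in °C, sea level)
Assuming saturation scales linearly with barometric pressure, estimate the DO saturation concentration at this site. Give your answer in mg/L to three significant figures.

C_s ≈ 6.18 mg/L

At sea level: C_s = 14.652 − 0.41022×27 + 0.007991×27² − 7.7774×10⁻⁵×27³ = 7.871 mg/L.
Pressure correction: C_s' = 7.871 × 0.785 = 6.178 mg/L.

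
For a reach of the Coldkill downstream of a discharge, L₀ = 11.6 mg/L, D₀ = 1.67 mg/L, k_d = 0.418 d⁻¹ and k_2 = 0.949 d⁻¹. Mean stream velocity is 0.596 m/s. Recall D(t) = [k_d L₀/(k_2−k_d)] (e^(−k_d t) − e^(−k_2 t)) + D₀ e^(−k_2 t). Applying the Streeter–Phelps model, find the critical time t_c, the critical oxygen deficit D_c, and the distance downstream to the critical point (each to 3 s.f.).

t_c ≈ 1.16 d; D_c ≈ 3.14 mg/L; x_c ≈ 59.9 km

With k_2/k_d = 2.270 and 1 − D₀(k_2−k_d)/(k_d L₀) = 0.8171,
t_c = ln(2.270 × 0.8171) / (0.949 − 0.418) = ln(1.855) / 0.5310 = 0.6180/0.5310 = 1.164 d.
L(t_c) = L₀ e^(−k_d t_c) = 11.6 × 0.6148 = 7.132 mg/L, and at the critical point k_2 D_c = k_d L, so D_c = (0.418/0.949) × 7.132 = 3.141 mg/L.
x_c = v t_c = 0.596 m/s × 1.164 d × 86400 s/d = 59930 m ≈ 59.9 km.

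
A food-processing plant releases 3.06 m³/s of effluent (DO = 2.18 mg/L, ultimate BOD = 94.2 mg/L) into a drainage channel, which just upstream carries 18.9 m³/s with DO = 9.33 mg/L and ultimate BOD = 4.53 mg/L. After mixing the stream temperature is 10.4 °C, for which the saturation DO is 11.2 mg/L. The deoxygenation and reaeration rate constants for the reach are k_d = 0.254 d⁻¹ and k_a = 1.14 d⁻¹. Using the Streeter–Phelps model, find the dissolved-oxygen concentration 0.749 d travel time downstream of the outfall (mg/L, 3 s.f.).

Mixed DO = (18.9×9.33 + 3.06×2.18)/(18.9+3.06) = 183.0/21.96 = 8.334 mg/L.
Mixed L₀ = (18.9×4.53 + 3.06×94.2)/(21.96) = 373.9/21.96 = 17.03 mg/L.
Initial deficit D₀ = C_s − DO₀ = 11.2 − 8.334 = 2.866 mg/L.
D(0.749) = [0.254×17.03/(1.14−0.254)](e^(−0.254×0.749) − e^(−1.14×0.749)) + 2.866 e^(−1.14×0.749)
= 4.881 × (0.8268 − 0.4258) + 2.866 × 0.4258 = 3.178 mg/L.
DO = 11.2 − 3.178 = 8.022 mg/L.

DO ≈ 8.02 mg/L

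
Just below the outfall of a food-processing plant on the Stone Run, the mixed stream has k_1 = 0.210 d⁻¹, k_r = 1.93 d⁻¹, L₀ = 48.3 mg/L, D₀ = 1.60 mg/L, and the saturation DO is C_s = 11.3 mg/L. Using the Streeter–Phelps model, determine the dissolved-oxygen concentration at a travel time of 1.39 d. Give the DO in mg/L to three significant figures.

DO ≈ 7.19 mg/L

k_1 L₀/(k_r−k_1) = 0.210×48.3/(1.93−0.210) = 10.14/1.720 = 5.897 mg/L.
e^(−k_1 t) = e^(−0.210×1.390) = 0.7468; e^(−k_r t) = e^(−1.93×1.390) = 0.06838.
D = 5.897 × (0.7468 − 0.06838) + 1.60 × 0.06838 = 4.001 + 0.1094 = 4.110 mg/L.
DO = C_s − D = 11.3 − 4.110 = 7.190 mg/L.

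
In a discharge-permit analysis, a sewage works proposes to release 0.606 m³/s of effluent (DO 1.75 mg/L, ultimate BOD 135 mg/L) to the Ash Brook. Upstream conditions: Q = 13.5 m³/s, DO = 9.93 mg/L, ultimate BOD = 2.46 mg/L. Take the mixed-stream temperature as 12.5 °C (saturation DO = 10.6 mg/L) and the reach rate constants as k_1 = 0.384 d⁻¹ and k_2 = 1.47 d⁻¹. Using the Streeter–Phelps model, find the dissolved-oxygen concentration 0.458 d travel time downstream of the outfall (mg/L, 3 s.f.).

Mixed DO = (13.5×9.93 + 0.606×1.75)/(13.5+0.606) = 135.1/14.11 = 9.579 mg/L.
Mixed L₀ = (13.5×2.46 + 0.606×135)/(14.11) = 115.0/14.11 = 8.154 mg/L.
Initial deficit D₀ = C_s − DO₀ = 10.6 − 9.579 = 1.021 mg/L.
D(0.458) = [0.384×8.154/(1.47−0.384)](e^(−0.384×0.458) − e^(−1.47×0.458)) + 1.021 e^(−1.47×0.458)
= 2.883 × (0.8387 − 0.5100) + 1.021 × 0.5100 = 1.469 mg/L.
DO = 10.6 − 1.469 = 9.131 mg/L.

DO ≈ 9.13 mg/L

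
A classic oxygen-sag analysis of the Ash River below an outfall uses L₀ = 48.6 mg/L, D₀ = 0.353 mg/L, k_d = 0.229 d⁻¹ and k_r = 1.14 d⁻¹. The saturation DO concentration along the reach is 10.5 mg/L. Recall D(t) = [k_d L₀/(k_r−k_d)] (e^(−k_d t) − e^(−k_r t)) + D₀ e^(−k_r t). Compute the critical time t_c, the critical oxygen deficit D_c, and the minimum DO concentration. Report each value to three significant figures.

t_c ≈ 1.73 d; D_c ≈ 6.57 mg/L; min DO ≈ 3.93 mg/L

t_c = [1/(k_r−k_d)] ln[(k_r/k_d)(1 − D₀(k_r−k_d)/(k_d L₀))]
= [1/(1.14−0.229)] ln[(1.14/0.229)(1 − 0.353×0.9110/(0.229×48.6))]
= (1/0.9110) ln[4.978 × 0.9711] = 1.098 × ln(4.834) = 1.098 × 1.576 = 1.730 d.
D_c = (k_d/k_r) L₀ e^(−k_d t_c) = (0.229/1.14) × 48.6 × e^(−0.229×1.730) = 0.2009 × 48.6 × 0.6729 = 6.570 mg/L.
Minimum DO = C_s − D_c = 10.5 − 6.570 = 3.930 mg/L.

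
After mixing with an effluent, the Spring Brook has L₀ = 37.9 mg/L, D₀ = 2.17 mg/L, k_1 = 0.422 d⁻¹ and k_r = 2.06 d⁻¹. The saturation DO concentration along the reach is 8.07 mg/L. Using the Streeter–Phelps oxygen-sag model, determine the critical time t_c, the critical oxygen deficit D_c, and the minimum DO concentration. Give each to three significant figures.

At the critical point dD/dt = 0, so k_1 L₀ e^(−k_1 t) = k_r D. Substituting D(t) from the Streeter–Phelps equation and solving for t gives
t_c = ln[(k_r/k_1)(1 − D₀(k_r−k_1)/(k_1 L₀))] / (k_r−k_1).
Here k_r−k_1 = 1.638 d⁻¹ and 1 − D₀(k_r−k_1)/(k_1 L₀) = 1 − 2.17×1.638/(0.422×37.9) = 0.7778, so
t_c = ln(4.882 × 0.7778) / 1.638 = 1.334 / 1.638 = 0.8145 d.
L(t_c) = L₀ e^(−k_1 t_c) = 37.9 × 0.7091 = 26.88 mg/L, and at the critical point k_r D_c = k_1 L, so D_c = (0.422/2.06) × 26.88 = 5.506 mg/L.
Minimum DO = C_s − D_c = 8.07 − 5.506 = 2.564 mg/L.

t_c ≈ 0.814 d; D_c ≈ 5.51 mg/L; min DO ≈ 2.56 mg/L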